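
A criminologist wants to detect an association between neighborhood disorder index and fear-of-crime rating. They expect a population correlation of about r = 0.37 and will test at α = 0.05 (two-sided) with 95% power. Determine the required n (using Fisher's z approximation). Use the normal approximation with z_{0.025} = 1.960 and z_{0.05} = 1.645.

n = 90

Fisher's z: C = ½·ln((1+r)/(1−r)) = ½·ln(2.1746) = 0.3884.
n = ((z_{α/2} + z_β)/C)² + 3.
(1.960 + 1.645) / 0.3884 = 3.605 / 0.3884 = 9.282.
n = 9.282² + 3 = 86.15 + 3 = 89.1.
Round up.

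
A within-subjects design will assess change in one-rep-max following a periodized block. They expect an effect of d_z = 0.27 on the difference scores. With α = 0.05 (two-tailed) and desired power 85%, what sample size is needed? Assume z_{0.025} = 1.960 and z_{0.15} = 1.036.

For a paired (one-sample on differences) test: n = ((z_{α/2} + z_β) / d)².
z_{α/2} + z_β = 1.960 + 1.036 = 2.996.
n = (2.996 / 0.27)² = 11.096² = 123.13.
Round up.

n = 124 pairs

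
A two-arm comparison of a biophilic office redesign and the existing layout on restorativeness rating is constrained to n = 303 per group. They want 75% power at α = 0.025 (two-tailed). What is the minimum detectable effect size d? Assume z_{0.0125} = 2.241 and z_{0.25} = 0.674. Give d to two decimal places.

For two independent groups of n = 303 each: d_min = (z_{α/2} + z_β)·√(2/n).
z-sum = 2.241 + 0.674 = 2.915.
d_min = 2.915 × √(2/303) = 2.915 × 0.0812 = 0.237.

d_min ≈ 0.24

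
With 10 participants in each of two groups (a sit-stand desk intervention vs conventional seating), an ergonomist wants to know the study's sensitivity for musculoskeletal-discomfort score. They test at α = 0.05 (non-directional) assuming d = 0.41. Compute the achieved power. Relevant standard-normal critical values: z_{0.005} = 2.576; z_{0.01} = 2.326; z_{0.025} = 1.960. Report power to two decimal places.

power ≈ 0.15

For two equal groups, power = Φ(d·√(n/2) − z_{α/2}).
d·√(n/2) = 0.41 × √(10/2) = 0.41 × 2.236 = 0.917.
z_β = 0.917 − 1.960 = -1.043.
Power = Φ(-1.043) = 0.148.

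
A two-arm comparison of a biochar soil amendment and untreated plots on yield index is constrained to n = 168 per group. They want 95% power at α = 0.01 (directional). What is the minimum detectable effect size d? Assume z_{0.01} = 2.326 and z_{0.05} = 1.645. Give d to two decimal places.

d_min ≈ 0.43

For two independent groups of n = 168 each: d_min = (z_{α} + z_β)·√(2/n).
z-sum = 2.326 + 1.645 = 3.971.
d_min = 3.971 × √(2/168) = 3.971 × 0.1091 = 0.433.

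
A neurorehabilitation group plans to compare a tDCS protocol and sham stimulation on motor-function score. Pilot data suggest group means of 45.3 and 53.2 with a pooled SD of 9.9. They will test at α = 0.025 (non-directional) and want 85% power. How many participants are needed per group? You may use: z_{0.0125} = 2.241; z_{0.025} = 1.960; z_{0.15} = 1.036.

n = 34 per group

Cohen's d = |M₁ − M₂| / SD_pooled = |45.3 − 53.2| / 9.9 = 7.9 / 9.9 = 0.798.
For two independent groups with equal n: n = 2·((z_{α/2} + z_β) / d)².
z_{α/2} + z_β = 2.241 + 1.036 = 3.277.
n = 2 × (3.277 / 0.798)² = 2 × 4.107² = 2 × 16.86 = 33.7.
Round up to the next whole participant.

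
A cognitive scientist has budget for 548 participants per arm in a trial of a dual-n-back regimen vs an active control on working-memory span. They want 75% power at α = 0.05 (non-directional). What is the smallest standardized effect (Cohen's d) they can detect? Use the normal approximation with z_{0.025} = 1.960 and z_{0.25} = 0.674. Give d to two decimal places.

For two independent groups of n = 548 each: d_min = (z_{α/2} + z_β)·√(2/n).
z-sum = 1.960 + 0.674 = 2.634.
d_min = 2.634 × √(2/548) = 2.634 × 0.0604 = 0.159.

d_min ≈ 0.16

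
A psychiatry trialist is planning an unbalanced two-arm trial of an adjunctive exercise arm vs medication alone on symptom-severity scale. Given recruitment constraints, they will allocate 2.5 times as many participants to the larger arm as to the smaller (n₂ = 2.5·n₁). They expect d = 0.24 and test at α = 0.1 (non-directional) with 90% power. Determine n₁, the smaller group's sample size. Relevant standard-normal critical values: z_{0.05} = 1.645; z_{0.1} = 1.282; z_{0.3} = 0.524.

n₁ = 209

With allocation ratio k = n₂/n₁ = 2.5, Var(x̄₁−x̄₂) = σ²(1/n₁ + 1/(k·n₁)) = σ²·(k+1)/(k·n₁).
So n₁ = (1 + 1/k)·((z_{α/2} + z_β)/d)² = 1.400 × (2.927/0.24)².
n₁ = 1.400 × 148.74 = 208.2.
Round up: n₁ = 209, giving n₂ = ⌈2.5 × 209⌉ = ⌈522.5⌉ = 523.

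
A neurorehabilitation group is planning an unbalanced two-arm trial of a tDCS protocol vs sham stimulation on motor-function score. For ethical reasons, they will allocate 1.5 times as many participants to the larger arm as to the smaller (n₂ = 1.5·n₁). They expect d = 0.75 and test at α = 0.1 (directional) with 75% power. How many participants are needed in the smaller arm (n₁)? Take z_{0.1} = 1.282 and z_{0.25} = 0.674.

With allocation ratio k = n₂/n₁ = 1.5, Var(x̄₁−x̄₂) = σ²(1/n₁ + 1/(k·n₁)) = σ²·(k+1)/(k·n₁).
So n₁ = (1 + 1/k)·((z_{α} + z_β)/d)² = 1.667 × (1.956/0.75)².
n₁ = 1.667 × 6.80 = 11.3.
Round up: n₁ = 12, giving n₂ = 1.5 × 12 = 18.

n₁ = 12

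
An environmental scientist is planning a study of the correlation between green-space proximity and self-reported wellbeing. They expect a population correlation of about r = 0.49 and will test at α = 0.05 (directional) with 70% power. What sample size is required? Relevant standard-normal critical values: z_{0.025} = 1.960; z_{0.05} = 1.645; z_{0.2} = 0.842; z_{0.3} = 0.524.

Fisher's z: C = ½·ln((1+r)/(1−r)) = ½·ln(2.9216) = 0.5361.
n = ((z_{α} + z_β)/C)² + 3.
(1.645 + 0.524) / 0.5361 = 2.169 / 0.5361 = 4.046.
n = 4.046² + 3 = 16.37 + 3 = 19.4.
Round up.

n = 20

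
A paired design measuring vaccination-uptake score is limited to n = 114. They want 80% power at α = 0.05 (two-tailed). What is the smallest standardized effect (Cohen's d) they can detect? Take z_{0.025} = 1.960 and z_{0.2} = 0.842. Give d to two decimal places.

d_min ≈ 0.26

For a single sample (or paired design) of n = 114: d_min = (z_{α/2} + z_β)/√n.
z-sum = 1.960 + 0.842 = 2.802.
d_min = 2.802 / √114 = 2.802 / 10.677 = 0.262.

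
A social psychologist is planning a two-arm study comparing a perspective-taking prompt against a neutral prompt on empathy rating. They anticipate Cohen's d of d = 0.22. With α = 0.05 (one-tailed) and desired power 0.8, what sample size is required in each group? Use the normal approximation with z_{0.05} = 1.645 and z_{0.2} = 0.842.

For two independent groups with equal n: n = 2·((z_{α} + z_β) / d)².
z_{α} + z_β = 1.645 + 0.842 = 2.487.
n = 2 × (2.487 / 0.22)² = 2 × 11.305² = 2 × 127.79 = 255.6.
Round up to the next whole participant.

n = 256 per group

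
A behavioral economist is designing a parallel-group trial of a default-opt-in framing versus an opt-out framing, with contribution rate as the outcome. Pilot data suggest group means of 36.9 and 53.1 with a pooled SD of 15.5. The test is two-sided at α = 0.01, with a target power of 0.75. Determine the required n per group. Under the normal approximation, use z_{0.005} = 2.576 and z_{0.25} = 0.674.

n = 20 per group

Cohen's d = |M₁ − M₂| / SD_pooled = |36.9 − 53.1| / 15.5 = 16.2 / 15.5 = 1.045.
For two independent groups with equal n: n = 2·((z_{α/2} + z_β) / d)².
z_{α/2} + z_β = 2.576 + 0.674 = 3.250.
n = 2 × (3.250 / 1.045)² = 2 × 3.110² = 2 × 9.67 = 19.3.
Round up to the next whole participant.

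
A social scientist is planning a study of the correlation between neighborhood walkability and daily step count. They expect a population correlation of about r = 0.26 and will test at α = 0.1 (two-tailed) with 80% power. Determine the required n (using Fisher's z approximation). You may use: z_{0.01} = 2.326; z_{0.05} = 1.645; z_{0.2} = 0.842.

Fisher's z: C = ½·ln((1+r)/(1−r)) = ½·ln(1.7027) = 0.2661.
n = ((z_{α/2} + z_β)/C)² + 3.
(1.645 + 0.842) / 0.2661 = 2.487 / 0.2661 = 9.346.
n = 9.346² + 3 = 87.35 + 3 = 90.3.
Round up.

n = 91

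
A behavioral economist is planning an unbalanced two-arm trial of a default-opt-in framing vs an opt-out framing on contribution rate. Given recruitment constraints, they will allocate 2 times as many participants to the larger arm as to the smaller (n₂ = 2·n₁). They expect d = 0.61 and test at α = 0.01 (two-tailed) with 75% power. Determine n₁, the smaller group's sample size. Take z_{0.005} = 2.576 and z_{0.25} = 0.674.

With allocation ratio k = n₂/n₁ = 2, Var(x̄₁−x̄₂) = σ²(1/n₁ + 1/(k·n₁)) = σ²·(k+1)/(k·n₁).
So n₁ = (1 + 1/k)·((z_{α/2} + z_β)/d)² = 1.500 × (3.250/0.61)².
n₁ = 1.500 × 28.39 = 42.6.
Round up: n₁ = 43, giving n₂ = 2 × 43 = 86.

n₁ = 43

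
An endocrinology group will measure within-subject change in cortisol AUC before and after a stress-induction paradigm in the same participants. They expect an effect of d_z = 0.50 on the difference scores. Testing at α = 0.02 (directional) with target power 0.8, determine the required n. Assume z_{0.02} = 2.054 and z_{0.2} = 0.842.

For a paired (one-sample on differences) test: n = ((z_{α} + z_β) / d)².
z_{α} + z_β = 2.054 + 0.842 = 2.896.
n = (2.896 / 0.50)² = 5.792² = 33.55.
Round up.

n = 34 pairs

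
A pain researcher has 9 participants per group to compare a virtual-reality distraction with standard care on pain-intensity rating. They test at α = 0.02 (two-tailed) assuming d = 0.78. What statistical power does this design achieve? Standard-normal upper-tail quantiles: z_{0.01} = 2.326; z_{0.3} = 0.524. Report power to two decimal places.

power ≈ 0.25

For two equal groups, power = Φ(d·√(n/2) − z_{α/2}).
d·√(n/2) = 0.78 × √(9/2) = 0.78 × 2.121 = 1.655.
z_β = 1.655 − 2.326 = -0.671.
Power = Φ(-0.671) = 0.251.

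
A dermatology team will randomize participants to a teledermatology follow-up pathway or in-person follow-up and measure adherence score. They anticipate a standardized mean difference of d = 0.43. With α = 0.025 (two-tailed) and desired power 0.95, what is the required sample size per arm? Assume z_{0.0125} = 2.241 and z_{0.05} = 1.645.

n = 164 per group

For two independent groups with equal n: n = 2·((z_{α/2} + z_β) / d)².
z_{α/2} + z_β = 2.241 + 1.645 = 3.886.
n = 2 × (3.886 / 0.43)² = 2 × 9.037² = 2 × 81.67 = 163.3.
Round up to the next whole participant.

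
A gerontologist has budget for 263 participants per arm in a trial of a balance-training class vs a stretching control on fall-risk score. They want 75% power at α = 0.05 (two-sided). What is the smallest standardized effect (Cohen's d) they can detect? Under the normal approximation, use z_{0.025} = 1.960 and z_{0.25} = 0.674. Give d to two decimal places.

d_min ≈ 0.23

For two independent groups of n = 263 each: d_min = (z_{α/2} + z_β)·√(2/n).
z-sum = 1.960 + 0.674 = 2.634.
d_min = 2.634 × √(2/263) = 2.634 × 0.0872 = 0.230.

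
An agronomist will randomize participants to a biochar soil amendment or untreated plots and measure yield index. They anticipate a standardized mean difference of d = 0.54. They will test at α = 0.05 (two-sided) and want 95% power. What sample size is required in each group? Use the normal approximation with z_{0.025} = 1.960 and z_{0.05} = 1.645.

n = 90 per group

For two independent groups with equal n: n = 2·((z_{α/2} + z_β) / d)².
z_{α/2} + z_β = 1.960 + 1.645 = 3.605.
n = 2 × (3.605 / 0.54)² = 2 × 6.676² = 2 × 44.57 = 89.1.
Round up to the next whole participant.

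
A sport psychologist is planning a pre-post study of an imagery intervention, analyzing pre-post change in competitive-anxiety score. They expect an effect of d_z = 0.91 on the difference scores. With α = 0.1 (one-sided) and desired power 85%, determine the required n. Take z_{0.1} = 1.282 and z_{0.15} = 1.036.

For a paired (one-sample on differences) test: n = ((z_{α} + z_β) / d)².
z_{α} + z_β = 1.282 + 1.036 = 2.318.
n = (2.318 / 0.91)² = 2.547² = 6.49.
Round up.

n = 7 pairs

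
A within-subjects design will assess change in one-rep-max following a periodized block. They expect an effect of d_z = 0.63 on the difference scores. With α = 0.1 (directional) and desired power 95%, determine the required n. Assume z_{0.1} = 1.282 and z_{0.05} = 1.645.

For a paired (one-sample on differences) test: n = ((z_{α} + z_β) / d)².
z_{α} + z_β = 1.282 + 1.645 = 2.927.
n = (2.927 / 0.63)² = 4.646² = 21.59.
Round up.

n = 22 pairs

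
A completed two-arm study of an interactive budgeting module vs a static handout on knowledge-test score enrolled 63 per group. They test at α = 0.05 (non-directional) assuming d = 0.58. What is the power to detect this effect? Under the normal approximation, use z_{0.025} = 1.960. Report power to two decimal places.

For two equal groups, power = Φ(d·√(n/2) − z_{α/2}).
d·√(n/2) = 0.58 × √(63/2) = 0.58 × 5.612 = 3.255.
z_β = 3.255 − 1.960 = 1.295.
Power = Φ(1.295) = 0.902.

power ≈ 0.90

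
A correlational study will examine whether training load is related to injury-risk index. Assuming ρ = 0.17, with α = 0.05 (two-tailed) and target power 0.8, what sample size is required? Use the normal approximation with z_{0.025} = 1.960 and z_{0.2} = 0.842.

n = 270

Fisher's z: C = ½·ln((1+r)/(1−r)) = ½·ln(1.4096) = 0.1717.
n = ((z_{α/2} + z_β)/C)² + 3.
(1.960 + 0.842) / 0.1717 = 2.802 / 0.1717 = 16.319.
n = 16.319² + 3 = 266.32 + 3 = 269.3.
Round up.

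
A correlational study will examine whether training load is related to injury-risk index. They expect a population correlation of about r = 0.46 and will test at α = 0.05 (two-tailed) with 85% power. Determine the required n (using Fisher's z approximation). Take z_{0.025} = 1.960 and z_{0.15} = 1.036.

Fisher's z: C = ½·ln((1+r)/(1−r)) = ½·ln(2.7037) = 0.4973.
n = ((z_{α/2} + z_β)/C)² + 3.
(1.960 + 1.036) / 0.4973 = 2.996 / 0.4973 = 6.025.
n = 6.025² + 3 = 36.29 + 3 = 39.3.
Round up.

n = 40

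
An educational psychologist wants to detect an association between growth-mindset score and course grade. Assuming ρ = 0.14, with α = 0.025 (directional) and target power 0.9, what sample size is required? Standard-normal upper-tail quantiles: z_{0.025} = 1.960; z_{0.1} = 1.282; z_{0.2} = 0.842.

Fisher's z: C = ½·ln((1+r)/(1−r)) = ½·ln(1.3256) = 0.1409.
n = ((z_{α} + z_β)/C)² + 3.
(1.960 + 1.282) / 0.1409 = 3.242 / 0.1409 = 23.009.
n = 23.009² + 3 = 529.42 + 3 = 532.4.
Round up.

n = 533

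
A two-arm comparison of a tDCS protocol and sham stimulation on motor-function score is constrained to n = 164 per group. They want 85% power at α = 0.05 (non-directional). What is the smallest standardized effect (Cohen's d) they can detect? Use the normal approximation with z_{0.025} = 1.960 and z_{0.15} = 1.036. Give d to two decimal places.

d_min ≈ 0.33

For two independent groups of n = 164 each: d_min = (z_{α/2} + z_β)·√(2/n).
z-sum = 1.960 + 1.036 = 2.996.
d_min = 2.996 × √(2/164) = 2.996 × 0.1104 = 0.331.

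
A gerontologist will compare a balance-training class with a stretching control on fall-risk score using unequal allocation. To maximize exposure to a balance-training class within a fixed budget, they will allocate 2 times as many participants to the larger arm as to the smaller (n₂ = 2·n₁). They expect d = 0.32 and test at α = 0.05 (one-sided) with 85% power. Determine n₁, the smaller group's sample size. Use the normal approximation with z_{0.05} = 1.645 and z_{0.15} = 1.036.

n₁ = 106

With allocation ratio k = n₂/n₁ = 2, Var(x̄₁−x̄₂) = σ²(1/n₁ + 1/(k·n₁)) = σ²·(k+1)/(k·n₁).
So n₁ = (1 + 1/k)·((z_{α} + z_β)/d)² = 1.500 × (2.681/0.32)².
n₁ = 1.500 × 70.19 = 105.3.
Round up: n₁ = 106, giving n₂ = 2 × 106 = 212.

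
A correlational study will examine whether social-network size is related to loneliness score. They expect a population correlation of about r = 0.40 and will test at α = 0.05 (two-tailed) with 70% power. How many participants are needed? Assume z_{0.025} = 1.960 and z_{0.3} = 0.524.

Fisher's z: C = ½·ln((1+r)/(1−r)) = ½·ln(2.3333) = 0.4236.
n = ((z_{α/2} + z_β)/C)² + 3.
(1.960 + 0.524) / 0.4236 = 2.484 / 0.4236 = 5.864.
n = 5.864² + 3 = 34.39 + 3 = 37.4.
Round up.

n = 38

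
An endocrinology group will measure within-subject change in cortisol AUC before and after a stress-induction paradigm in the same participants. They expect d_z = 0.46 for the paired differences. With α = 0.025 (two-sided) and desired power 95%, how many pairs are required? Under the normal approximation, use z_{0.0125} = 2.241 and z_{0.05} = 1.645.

For a paired (one-sample on differences) test: n = ((z_{α/2} + z_β) / d)².
z_{α/2} + z_β = 2.241 + 1.645 = 3.886.
n = (3.886 / 0.46)² = 8.448² = 71.37.
Round up.

n = 72 pairs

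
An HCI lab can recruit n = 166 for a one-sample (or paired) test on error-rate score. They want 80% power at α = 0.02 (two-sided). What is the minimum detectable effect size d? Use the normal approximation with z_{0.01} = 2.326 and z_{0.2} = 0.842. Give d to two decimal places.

d_min ≈ 0.25

For a single sample (or paired design) of n = 166: d_min = (z_{α/2} + z_β)/√n.
z-sum = 2.326 + 0.842 = 3.168.
d_min = 3.168 / √166 = 3.168 / 12.884 = 0.246.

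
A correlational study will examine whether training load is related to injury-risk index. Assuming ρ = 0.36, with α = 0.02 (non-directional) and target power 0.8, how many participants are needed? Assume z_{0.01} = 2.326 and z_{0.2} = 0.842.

Fisher's z: C = ½·ln((1+r)/(1−r)) = ½·ln(2.1250) = 0.3769.
n = ((z_{α/2} + z_β)/C)² + 3.
(2.326 + 0.842) / 0.3769 = 3.168 / 0.3769 = 8.405.
n = 8.405² + 3 = 70.65 + 3 = 73.7.
Round up.

n = 74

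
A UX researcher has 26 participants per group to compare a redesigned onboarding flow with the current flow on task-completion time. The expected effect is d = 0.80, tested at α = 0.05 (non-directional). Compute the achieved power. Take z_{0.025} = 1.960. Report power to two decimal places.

For two equal groups, power = Φ(d·√(n/2) − z_{α/2}).
d·√(n/2) = 0.80 × √(26/2) = 0.80 × 3.606 = 2.884.
z_β = 2.884 − 1.960 = 0.924.
Power = Φ(0.924) = 0.822.

power ≈ 0.82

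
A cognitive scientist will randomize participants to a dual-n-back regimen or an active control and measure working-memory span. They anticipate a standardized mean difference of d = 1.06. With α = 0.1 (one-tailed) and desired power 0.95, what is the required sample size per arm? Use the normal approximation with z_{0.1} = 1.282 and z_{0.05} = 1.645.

n = 16 per group

For two independent groups with equal n: n = 2·((z_{α} + z_β) / d)².
z_{α} + z_β = 1.282 + 1.645 = 2.927.
n = 2 × (2.927 / 1.06)² = 2 × 2.761² = 2 × 7.62 = 15.2.
Round up to the next whole participant.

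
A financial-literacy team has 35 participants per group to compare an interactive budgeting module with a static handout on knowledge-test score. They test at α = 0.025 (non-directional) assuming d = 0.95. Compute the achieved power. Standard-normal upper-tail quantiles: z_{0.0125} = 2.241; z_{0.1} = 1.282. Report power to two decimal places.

power ≈ 0.96

For two equal groups, power = Φ(d·√(n/2) − z_{α/2}).
d·√(n/2) = 0.95 × √(35/2) = 0.95 × 4.183 = 3.974.
z_β = 3.974 − 2.241 = 1.733.
Power = Φ(1.733) = 0.958.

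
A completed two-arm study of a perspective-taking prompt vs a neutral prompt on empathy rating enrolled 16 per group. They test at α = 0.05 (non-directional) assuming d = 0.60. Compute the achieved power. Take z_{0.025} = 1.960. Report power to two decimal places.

power ≈ 0.40

For two equal groups, power = Φ(d·√(n/2) − z_{α/2}).
d·√(n/2) = 0.60 × √(16/2) = 0.60 × 2.828 = 1.697.
z_β = 1.697 − 1.960 = -0.263.
Power = Φ(-0.263) = 0.396.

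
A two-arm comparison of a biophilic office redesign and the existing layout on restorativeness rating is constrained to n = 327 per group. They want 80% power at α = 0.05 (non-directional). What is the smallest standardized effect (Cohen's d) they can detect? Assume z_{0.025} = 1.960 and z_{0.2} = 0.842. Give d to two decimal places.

For two independent groups of n = 327 each: d_min = (z_{α/2} + z_β)·√(2/n).
z-sum = 1.960 + 0.842 = 2.802.
d_min = 2.802 × √(2/327) = 2.802 × 0.0782 = 0.219.

d_min ≈ 0.22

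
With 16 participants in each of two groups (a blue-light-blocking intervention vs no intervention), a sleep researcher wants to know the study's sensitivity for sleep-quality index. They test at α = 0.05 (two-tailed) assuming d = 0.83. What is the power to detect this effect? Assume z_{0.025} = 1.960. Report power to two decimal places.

power ≈ 0.65

For two equal groups, power = Φ(d·√(n/2) − z_{α/2}).
d·√(n/2) = 0.83 × √(16/2) = 0.83 × 2.828 = 2.348.
z_β = 2.348 − 1.960 = 0.388.
Power = Φ(0.388) = 0.651.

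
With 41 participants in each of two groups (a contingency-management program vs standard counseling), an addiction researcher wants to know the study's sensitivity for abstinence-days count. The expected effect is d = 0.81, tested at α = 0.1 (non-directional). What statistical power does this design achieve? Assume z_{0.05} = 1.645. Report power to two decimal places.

power ≈ 0.98

For two equal groups, power = Φ(d·√(n/2) − z_{α/2}).
d·√(n/2) = 0.81 × √(41/2) = 0.81 × 4.528 = 3.667.
z_β = 3.667 − 1.645 = 2.022.
Power = Φ(2.022) = 0.978.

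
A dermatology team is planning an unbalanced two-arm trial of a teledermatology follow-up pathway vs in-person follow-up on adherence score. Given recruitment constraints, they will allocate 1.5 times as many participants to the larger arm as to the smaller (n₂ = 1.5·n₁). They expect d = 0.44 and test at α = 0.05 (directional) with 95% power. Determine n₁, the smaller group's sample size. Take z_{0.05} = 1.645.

n₁ = 94

With allocation ratio k = n₂/n₁ = 1.5, Var(x̄₁−x̄₂) = σ²(1/n₁ + 1/(k·n₁)) = σ²·(k+1)/(k·n₁).
So n₁ = (1 + 1/k)·((z_{α} + z_β)/d)² = 1.667 × (3.290/0.44)².
n₁ = 1.667 × 55.91 = 93.2.
Round up: n₁ = 94, giving n₂ = 1.5 × 94 = 141.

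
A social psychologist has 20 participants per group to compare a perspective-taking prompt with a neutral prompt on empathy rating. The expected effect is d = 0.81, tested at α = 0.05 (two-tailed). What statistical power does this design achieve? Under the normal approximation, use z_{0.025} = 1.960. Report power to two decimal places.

power ≈ 0.73

For two equal groups, power = Φ(d·√(n/2) − z_{α/2}).
d·√(n/2) = 0.81 × √(20/2) = 0.81 × 3.162 = 2.561.
z_β = 2.561 − 1.960 = 0.601.
Power = Φ(0.601) = 0.726.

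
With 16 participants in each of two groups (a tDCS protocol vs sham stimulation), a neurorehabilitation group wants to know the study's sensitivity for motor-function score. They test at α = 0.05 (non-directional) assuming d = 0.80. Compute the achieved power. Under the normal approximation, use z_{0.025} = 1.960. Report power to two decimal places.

For two equal groups, power = Φ(d·√(n/2) − z_{α/2}).
d·√(n/2) = 0.80 × √(16/2) = 0.80 × 2.828 = 2.263.
z_β = 2.263 − 1.960 = 0.303.
Power = Φ(0.303) = 0.619.

power ≈ 0.62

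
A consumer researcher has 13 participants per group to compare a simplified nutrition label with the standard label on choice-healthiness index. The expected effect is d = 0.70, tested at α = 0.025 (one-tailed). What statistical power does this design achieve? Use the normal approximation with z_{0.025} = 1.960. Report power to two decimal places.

For two equal groups, power = Φ(d·√(n/2) − z_{α}).
d·√(n/2) = 0.70 × √(13/2) = 0.70 × 2.550 = 1.785.
z_β = 1.785 − 1.960 = -0.175.
Power = Φ(-0.175) = 0.430.

power ≈ 0.43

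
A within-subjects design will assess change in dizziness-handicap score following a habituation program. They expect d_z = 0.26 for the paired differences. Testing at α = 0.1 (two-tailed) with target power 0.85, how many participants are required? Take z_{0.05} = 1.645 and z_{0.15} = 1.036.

n = 107 pairs

For a paired (one-sample on differences) test: n = ((z_{α/2} + z_β) / d)².
z_{α/2} + z_β = 1.645 + 1.036 = 2.681.
n = (2.681 / 0.26)² = 10.312² = 106.33.
Round up.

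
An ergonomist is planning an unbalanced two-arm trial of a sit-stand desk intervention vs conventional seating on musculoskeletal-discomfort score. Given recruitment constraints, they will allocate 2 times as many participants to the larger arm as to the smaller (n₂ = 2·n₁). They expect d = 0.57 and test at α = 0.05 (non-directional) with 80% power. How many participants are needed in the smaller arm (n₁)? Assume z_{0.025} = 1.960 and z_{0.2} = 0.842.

n₁ = 37

With allocation ratio k = n₂/n₁ = 2, Var(x̄₁−x̄₂) = σ²(1/n₁ + 1/(k·n₁)) = σ²·(k+1)/(k·n₁).
So n₁ = (1 + 1/k)·((z_{α/2} + z_β)/d)² = 1.500 × (2.802/0.57)².
n₁ = 1.500 × 24.16 = 36.2.
Round up: n₁ = 37, giving n₂ = 2 × 37 = 74.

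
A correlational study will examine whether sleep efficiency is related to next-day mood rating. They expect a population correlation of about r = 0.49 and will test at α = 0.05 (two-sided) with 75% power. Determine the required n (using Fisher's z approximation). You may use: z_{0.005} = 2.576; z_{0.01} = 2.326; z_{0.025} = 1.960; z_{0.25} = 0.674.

n = 28

Fisher's z: C = ½·ln((1+r)/(1−r)) = ½·ln(2.9216) = 0.5361.
n = ((z_{α/2} + z_β)/C)² + 3.
(1.960 + 0.674) / 0.5361 = 2.634 / 0.5361 = 4.913.
n = 4.913² + 3 = 24.14 + 3 = 27.1.
Round up.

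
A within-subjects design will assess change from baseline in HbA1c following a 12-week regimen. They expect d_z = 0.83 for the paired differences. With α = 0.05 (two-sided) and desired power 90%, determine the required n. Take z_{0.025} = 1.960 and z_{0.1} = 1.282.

For a paired (one-sample on differences) test: n = ((z_{α/2} + z_β) / d)².
z_{α/2} + z_β = 1.960 + 1.282 = 3.242.
n = (3.242 / 0.83)² = 3.906² = 15.26.
Round up.

n = 16 pairs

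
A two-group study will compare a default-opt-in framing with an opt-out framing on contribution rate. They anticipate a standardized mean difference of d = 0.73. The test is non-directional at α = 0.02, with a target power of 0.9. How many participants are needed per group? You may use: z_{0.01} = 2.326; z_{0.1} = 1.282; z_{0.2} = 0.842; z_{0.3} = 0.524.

For two independent groups with equal n: n = 2·((z_{α/2} + z_β) / d)².
z_{α/2} + z_β = 2.326 + 1.282 = 3.608.
n = 2 × (3.608 / 0.73)² = 2 × 4.942² = 2 × 24.43 = 48.9.
Round up to the next whole participant.

n = 49 per group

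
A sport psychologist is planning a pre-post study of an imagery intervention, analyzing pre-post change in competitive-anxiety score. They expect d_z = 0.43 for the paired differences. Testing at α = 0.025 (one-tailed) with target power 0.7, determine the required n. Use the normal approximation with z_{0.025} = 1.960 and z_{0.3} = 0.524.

For a paired (one-sample on differences) test: n = ((z_{α} + z_β) / d)².
z_{α} + z_β = 1.960 + 0.524 = 2.484.
n = (2.484 / 0.43)² = 5.777² = 33.37.
Round up.

n = 34 pairs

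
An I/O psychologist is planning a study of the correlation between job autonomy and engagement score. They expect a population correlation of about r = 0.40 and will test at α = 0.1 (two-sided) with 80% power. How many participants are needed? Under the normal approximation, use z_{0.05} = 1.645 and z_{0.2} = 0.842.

Fisher's z: C = ½·ln((1+r)/(1−r)) = ½·ln(2.3333) = 0.4236.
n = ((z_{α/2} + z_β)/C)² + 3.
(1.645 + 0.842) / 0.4236 = 2.487 / 0.4236 = 5.871.
n = 5.871² + 3 = 34.47 + 3 = 37.5.
Round up.

n = 38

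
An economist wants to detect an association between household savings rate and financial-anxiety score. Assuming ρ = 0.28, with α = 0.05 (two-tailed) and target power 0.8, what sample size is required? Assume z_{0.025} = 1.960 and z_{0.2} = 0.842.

Fisher's z: C = ½·ln((1+r)/(1−r)) = ½·ln(1.7778) = 0.2877.
n = ((z_{α/2} + z_β)/C)² + 3.
(1.960 + 0.842) / 0.2877 = 2.802 / 0.2877 = 9.739.
n = 9.739² + 3 = 94.85 + 3 = 97.9.
Round up.

n = 98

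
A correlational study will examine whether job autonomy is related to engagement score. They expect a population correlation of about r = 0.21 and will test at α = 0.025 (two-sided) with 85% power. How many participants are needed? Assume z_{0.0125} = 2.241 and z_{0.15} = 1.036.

n = 240

Fisher's z: C = ½·ln((1+r)/(1−r)) = ½·ln(1.5316) = 0.2132.
n = ((z_{α/2} + z_β)/C)² + 3.
(2.241 + 1.036) / 0.2132 = 3.277 / 0.2132 = 15.371.
n = 15.371² + 3 = 236.25 + 3 = 239.3.
Round up.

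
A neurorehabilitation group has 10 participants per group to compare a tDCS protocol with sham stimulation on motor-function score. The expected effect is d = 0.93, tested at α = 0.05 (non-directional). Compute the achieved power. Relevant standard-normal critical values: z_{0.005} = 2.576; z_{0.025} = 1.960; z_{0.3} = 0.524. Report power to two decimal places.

power ≈ 0.55

For two equal groups, power = Φ(d·√(n/2) − z_{α/2}).
d·√(n/2) = 0.93 × √(10/2) = 0.93 × 2.236 = 2.080.
z_β = 2.080 − 1.960 = 0.120.
Power = Φ(0.120) = 0.548.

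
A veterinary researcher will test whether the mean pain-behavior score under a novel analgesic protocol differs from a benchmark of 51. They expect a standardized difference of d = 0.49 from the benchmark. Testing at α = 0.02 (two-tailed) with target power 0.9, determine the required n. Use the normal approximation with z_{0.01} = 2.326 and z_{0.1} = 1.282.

n = 55

For a one-sample test: n = ((z_{α/2} + z_β) / d)².
z_{α/2} + z_β = 2.326 + 1.282 = 3.608.
n = (3.608 / 0.49)² = 7.363² = 54.22.
Round up.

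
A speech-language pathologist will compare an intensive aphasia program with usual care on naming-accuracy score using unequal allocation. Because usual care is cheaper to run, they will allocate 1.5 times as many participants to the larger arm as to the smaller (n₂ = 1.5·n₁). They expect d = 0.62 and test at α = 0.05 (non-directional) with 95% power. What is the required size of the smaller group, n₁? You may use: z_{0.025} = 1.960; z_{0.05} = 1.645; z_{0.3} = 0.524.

With allocation ratio k = n₂/n₁ = 1.5, Var(x̄₁−x̄₂) = σ²(1/n₁ + 1/(k·n₁)) = σ²·(k+1)/(k·n₁).
So n₁ = (1 + 1/k)·((z_{α/2} + z_β)/d)² = 1.667 × (3.605/0.62)².
n₁ = 1.667 × 33.81 = 56.3.
Round up: n₁ = 57, giving n₂ = ⌈1.5 × 57⌉ = ⌈85.5⌉ = 86.

n₁ = 57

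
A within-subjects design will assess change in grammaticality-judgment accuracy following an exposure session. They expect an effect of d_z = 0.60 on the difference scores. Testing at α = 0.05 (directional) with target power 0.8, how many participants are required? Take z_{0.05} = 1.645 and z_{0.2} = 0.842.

For a paired (one-sample on differences) test: n = ((z_{α} + z_β) / d)².
z_{α} + z_β = 1.645 + 0.842 = 2.487.
n = (2.487 / 0.60)² = 4.145² = 17.18.
Round up.

n = 18 pairs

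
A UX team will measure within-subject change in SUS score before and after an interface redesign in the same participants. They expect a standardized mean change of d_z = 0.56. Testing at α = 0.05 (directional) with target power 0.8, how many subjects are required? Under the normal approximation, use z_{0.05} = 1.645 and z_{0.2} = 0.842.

n = 20 pairs

For a paired (one-sample on differences) test: n = ((z_{α} + z_β) / d)².
z_{α} + z_β = 1.645 + 0.842 = 2.487.
n = (2.487 / 0.56)² = 4.441² = 19.72.
Round up.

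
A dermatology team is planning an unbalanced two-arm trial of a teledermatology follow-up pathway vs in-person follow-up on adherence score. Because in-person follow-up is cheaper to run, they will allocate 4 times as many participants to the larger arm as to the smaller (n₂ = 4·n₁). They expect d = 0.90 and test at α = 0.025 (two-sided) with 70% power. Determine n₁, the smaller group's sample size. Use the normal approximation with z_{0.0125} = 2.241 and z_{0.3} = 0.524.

n₁ = 12

With allocation ratio k = n₂/n₁ = 4, Var(x̄₁−x̄₂) = σ²(1/n₁ + 1/(k·n₁)) = σ²·(k+1)/(k·n₁).
So n₁ = (1 + 1/k)·((z_{α/2} + z_β)/d)² = 1.250 × (2.765/0.90)².
n₁ = 1.250 × 9.44 = 11.8.
Round up: n₁ = 12, giving n₂ = 4 × 12 = 48.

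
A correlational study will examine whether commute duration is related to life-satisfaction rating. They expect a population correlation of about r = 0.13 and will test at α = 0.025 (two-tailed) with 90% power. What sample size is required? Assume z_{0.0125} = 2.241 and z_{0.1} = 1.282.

n = 730

Fisher's z: C = ½·ln((1+r)/(1−r)) = ½·ln(1.2989) = 0.1307.
n = ((z_{α/2} + z_β)/C)² + 3.
(2.241 + 1.282) / 0.1307 = 3.523 / 0.1307 = 26.955.
n = 26.955² + 3 = 726.56 + 3 = 729.6.
Round up.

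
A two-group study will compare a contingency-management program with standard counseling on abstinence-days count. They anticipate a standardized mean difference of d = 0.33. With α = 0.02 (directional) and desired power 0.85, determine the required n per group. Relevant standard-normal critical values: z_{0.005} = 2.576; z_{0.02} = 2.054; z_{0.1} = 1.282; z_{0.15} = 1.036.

For two independent groups with equal n: n = 2·((z_{α} + z_β) / d)².
z_{α} + z_β = 2.054 + 1.036 = 3.090.
n = 2 × (3.090 / 0.33)² = 2 × 9.364² = 2 × 87.68 = 175.4.
Round up to the next whole participant.

n = 176 per group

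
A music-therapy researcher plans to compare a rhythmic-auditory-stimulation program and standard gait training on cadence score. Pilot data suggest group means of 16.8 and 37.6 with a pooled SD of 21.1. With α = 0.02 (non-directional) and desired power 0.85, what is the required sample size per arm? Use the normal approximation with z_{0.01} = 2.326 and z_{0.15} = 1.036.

Cohen's d = |M₁ − M₂| / SD_pooled = |16.8 − 37.6| / 21.1 = 20.8 / 21.1 = 0.986.
For two independent groups with equal n: n = 2·((z_{α/2} + z_β) / d)².
z_{α/2} + z_β = 2.326 + 1.036 = 3.362.
n = 2 × (3.362 / 0.986)² = 2 × 3.410² = 2 × 11.63 = 23.3.
Round up to the next whole participant.

n = 24 per group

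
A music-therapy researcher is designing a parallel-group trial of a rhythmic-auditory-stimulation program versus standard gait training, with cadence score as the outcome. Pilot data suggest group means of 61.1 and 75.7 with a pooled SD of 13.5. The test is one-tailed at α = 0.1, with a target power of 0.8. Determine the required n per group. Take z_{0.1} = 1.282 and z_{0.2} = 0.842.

n = 8 per group

Cohen's d = |M₁ − M₂| / SD_pooled = |61.1 − 75.7| / 13.5 = 14.6 / 13.5 = 1.081.
For two independent groups with equal n: n = 2·((z_{α} + z_β) / d)².
z_{α} + z_β = 1.282 + 0.842 = 2.124.
n = 2 × (2.124 / 1.081)² = 2 × 1.965² = 2 × 3.86 = 7.7.
Round up to the next whole participant.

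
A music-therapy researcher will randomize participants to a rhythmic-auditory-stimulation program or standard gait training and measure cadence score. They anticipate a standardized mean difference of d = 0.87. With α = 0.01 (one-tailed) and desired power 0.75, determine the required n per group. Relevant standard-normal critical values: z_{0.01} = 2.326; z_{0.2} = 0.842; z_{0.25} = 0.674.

For two independent groups with equal n: n = 2·((z_{α} + z_β) / d)².
z_{α} + z_β = 2.326 + 0.674 = 3.000.
n = 2 × (3.000 / 0.87)² = 2 × 3.448² = 2 × 11.89 = 23.8.
Round up to the next whole participant.

n = 24 per group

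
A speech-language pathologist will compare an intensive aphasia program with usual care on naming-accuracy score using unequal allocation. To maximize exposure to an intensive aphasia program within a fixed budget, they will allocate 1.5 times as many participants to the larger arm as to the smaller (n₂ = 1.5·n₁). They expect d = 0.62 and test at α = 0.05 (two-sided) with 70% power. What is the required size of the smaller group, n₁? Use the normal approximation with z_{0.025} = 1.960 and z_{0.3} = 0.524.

n₁ = 27

With allocation ratio k = n₂/n₁ = 1.5, Var(x̄₁−x̄₂) = σ²(1/n₁ + 1/(k·n₁)) = σ²·(k+1)/(k·n₁).
So n₁ = (1 + 1/k)·((z_{α/2} + z_β)/d)² = 1.667 × (2.484/0.62)².
n₁ = 1.667 × 16.05 = 26.8.
Round up: n₁ = 27, giving n₂ = ⌈1.5 × 27⌉ = ⌈40.5⌉ = 41.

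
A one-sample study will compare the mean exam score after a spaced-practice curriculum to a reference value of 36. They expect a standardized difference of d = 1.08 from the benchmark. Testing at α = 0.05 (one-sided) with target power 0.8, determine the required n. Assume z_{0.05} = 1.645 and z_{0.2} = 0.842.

n = 6

For a one-sample test: n = ((z_{α} + z_β) / d)².
z_{α} + z_β = 1.645 + 0.842 = 2.487.
n = (2.487 / 1.08)² = 2.303² = 5.30.
Round up.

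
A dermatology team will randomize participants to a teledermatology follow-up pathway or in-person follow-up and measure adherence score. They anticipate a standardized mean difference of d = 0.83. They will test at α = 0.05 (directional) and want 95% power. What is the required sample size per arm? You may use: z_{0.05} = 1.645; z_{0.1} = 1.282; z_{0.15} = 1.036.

For two independent groups with equal n: n = 2·((z_{α} + z_β) / d)².
z_{α} + z_β = 1.645 + 1.645 = 3.290.
n = 2 × (3.290 / 0.83)² = 2 × 3.964² = 2 × 15.71 = 31.4.
Round up to the next whole participant.

n = 32 per group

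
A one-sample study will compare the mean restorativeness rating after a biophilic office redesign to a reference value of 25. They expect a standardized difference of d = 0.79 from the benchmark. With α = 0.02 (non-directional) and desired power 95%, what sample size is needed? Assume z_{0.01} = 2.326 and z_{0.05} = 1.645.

For a one-sample test: n = ((z_{α/2} + z_β) / d)².
z_{α/2} + z_β = 2.326 + 1.645 = 3.971.
n = (3.971 / 0.79)² = 5.027² = 25.27.
Round up.

n = 26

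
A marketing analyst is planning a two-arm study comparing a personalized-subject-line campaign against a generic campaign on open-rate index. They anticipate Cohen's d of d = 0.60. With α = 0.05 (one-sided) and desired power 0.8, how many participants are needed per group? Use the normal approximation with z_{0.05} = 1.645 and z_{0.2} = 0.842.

For two independent groups with equal n: n = 2·((z_{α} + z_β) / d)².
z_{α} + z_β = 1.645 + 0.842 = 2.487.
n = 2 × (2.487 / 0.60)² = 2 × 4.145² = 2 × 17.18 = 34.4.
Round up to the next whole participant.

n = 35 per group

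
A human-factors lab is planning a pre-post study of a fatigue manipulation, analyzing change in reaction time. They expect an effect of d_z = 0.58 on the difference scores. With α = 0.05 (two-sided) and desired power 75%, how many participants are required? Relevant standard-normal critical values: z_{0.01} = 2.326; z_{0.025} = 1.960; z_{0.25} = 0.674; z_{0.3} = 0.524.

For a paired (one-sample on differences) test: n = ((z_{α/2} + z_β) / d)².
z_{α/2} + z_β = 1.960 + 0.674 = 2.634.
n = (2.634 / 0.58)² = 4.541² = 20.62.
Round up.

n = 21 pairs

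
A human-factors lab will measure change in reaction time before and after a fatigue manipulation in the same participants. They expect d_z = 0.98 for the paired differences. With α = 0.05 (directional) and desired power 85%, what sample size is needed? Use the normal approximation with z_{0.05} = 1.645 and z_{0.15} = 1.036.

For a paired (one-sample on differences) test: n = ((z_{α} + z_β) / d)².
z_{α} + z_β = 1.645 + 1.036 = 2.681.
n = (2.681 / 0.98)² = 2.736² = 7.48.
Round up.

n = 8 pairs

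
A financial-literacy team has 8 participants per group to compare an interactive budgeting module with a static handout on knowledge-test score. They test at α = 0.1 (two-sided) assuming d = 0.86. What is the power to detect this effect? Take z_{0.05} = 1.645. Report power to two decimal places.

power ≈ 0.53

For two equal groups, power = Φ(d·√(n/2) − z_{α/2}).
d·√(n/2) = 0.86 × √(8/2) = 0.86 × 2.000 = 1.720.
z_β = 1.720 − 1.645 = 0.075.
Power = Φ(0.075) = 0.530.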